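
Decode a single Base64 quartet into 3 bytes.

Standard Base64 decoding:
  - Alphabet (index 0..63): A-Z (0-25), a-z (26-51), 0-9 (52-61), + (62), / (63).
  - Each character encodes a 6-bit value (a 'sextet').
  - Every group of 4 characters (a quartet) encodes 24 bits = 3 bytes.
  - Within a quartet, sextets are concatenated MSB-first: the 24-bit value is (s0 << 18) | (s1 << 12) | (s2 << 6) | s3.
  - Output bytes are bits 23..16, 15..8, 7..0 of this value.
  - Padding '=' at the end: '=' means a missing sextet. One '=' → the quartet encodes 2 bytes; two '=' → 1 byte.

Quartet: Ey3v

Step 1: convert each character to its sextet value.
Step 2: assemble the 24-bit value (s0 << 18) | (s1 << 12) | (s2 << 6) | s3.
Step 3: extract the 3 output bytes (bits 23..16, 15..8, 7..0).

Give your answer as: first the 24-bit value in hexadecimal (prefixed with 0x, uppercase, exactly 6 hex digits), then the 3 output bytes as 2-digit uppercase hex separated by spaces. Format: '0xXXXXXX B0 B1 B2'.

Sextets: E=4, y=50, 3=55, v=47
24-bit: (4<<18) | (50<<12) | (55<<6) | 47
      = 0x100000 | 0x032000 | 0x000DC0 | 0x00002F
      = 0x132DEF
Bytes: (v>>16)&0xFF=13, (v>>8)&0xFF=2D, v&0xFF=EF

Answer: 0x132DEF 13 2D EF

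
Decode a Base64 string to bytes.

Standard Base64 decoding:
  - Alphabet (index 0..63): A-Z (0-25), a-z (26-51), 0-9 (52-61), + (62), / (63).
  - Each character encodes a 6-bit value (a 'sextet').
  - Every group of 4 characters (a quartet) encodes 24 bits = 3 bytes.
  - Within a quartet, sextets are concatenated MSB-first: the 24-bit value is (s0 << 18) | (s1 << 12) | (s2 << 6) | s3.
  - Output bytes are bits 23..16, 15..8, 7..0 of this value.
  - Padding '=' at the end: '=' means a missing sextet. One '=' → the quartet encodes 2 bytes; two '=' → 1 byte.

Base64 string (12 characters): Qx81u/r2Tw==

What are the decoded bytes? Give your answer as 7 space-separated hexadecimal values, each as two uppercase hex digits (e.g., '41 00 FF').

After char 0 ('Q'=16): chars_in_quartet=1 acc=0x10 bytes_emitted=0
After char 1 ('x'=49): chars_in_quartet=2 acc=0x431 bytes_emitted=0
After char 2 ('8'=60): chars_in_quartet=3 acc=0x10C7C bytes_emitted=0
After char 3 ('1'=53): chars_in_quartet=4 acc=0x431F35 -> emit 43 1F 35, reset; bytes_emitted=3
After char 4 ('u'=46): chars_in_quartet=1 acc=0x2E bytes_emitted=3
After char 5 ('/'=63): chars_in_quartet=2 acc=0xBBF bytes_emitted=3
After char 6 ('r'=43): chars_in_quartet=3 acc=0x2EFEB bytes_emitted=3
After char 7 ('2'=54): chars_in_quartet=4 acc=0xBBFAF6 -> emit BB FA F6, reset; bytes_emitted=6
After char 8 ('T'=19): chars_in_quartet=1 acc=0x13 bytes_emitted=6
After char 9 ('w'=48): chars_in_quartet=2 acc=0x4F0 bytes_emitted=6
Padding '==': partial quartet acc=0x4F0 -> emit 4F; bytes_emitted=7

Answer: 43 1F 35 BB FA F6 4F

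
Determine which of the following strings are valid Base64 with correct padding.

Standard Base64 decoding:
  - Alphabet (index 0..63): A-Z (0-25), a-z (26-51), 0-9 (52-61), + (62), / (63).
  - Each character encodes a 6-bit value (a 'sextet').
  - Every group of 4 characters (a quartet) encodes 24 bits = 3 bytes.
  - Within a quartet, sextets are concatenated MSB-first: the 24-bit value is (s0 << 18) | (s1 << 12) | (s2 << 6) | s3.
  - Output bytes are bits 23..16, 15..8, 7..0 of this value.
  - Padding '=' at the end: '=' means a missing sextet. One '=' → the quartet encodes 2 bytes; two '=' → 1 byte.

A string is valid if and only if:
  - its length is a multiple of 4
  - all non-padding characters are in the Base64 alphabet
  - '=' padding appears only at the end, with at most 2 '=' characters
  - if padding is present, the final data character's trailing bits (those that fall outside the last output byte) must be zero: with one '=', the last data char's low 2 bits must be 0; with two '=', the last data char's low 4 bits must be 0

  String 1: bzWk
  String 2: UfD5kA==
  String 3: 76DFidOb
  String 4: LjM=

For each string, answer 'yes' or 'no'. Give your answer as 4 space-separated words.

String 1: 'bzWk' → valid
String 2: 'UfD5kA==' → valid
String 3: '76DFidOb' → valid
String 4: 'LjM=' → valid

Answer: yes yes yes yes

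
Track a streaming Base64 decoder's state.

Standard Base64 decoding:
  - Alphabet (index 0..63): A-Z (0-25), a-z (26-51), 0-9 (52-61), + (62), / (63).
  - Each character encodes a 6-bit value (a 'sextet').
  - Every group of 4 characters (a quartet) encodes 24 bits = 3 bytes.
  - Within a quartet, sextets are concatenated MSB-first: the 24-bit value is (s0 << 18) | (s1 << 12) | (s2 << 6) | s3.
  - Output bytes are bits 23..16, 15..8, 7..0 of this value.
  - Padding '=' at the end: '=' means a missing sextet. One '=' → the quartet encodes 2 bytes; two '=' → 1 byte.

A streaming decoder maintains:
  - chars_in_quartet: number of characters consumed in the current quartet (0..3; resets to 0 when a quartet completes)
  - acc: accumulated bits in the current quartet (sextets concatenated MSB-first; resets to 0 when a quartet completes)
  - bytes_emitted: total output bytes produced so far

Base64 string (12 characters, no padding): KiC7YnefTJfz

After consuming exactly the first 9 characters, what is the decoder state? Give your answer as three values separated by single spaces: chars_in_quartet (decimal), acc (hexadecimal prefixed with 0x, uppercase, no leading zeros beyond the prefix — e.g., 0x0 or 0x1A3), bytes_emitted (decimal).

After char 0 ('K'=10): chars_in_quartet=1 acc=0xA bytes_emitted=0
After char 1 ('i'=34): chars_in_quartet=2 acc=0x2A2 bytes_emitted=0
After char 2 ('C'=2): chars_in_quartet=3 acc=0xA882 bytes_emitted=0
After char 3 ('7'=59): chars_in_quartet=4 acc=0x2A20BB -> emit 2A 20 BB, reset; bytes_emitted=3
After char 4 ('Y'=24): chars_in_quartet=1 acc=0x18 bytes_emitted=3
After char 5 ('n'=39): chars_in_quartet=2 acc=0x627 bytes_emitted=3
After char 6 ('e'=30): chars_in_quartet=3 acc=0x189DE bytes_emitted=3
After char 7 ('f'=31): chars_in_quartet=4 acc=0x62779F -> emit 62 77 9F, reset; bytes_emitted=6
After char 8 ('T'=19): chars_in_quartet=1 acc=0x13 bytes_emitted=6

Answer: 1 0x13 6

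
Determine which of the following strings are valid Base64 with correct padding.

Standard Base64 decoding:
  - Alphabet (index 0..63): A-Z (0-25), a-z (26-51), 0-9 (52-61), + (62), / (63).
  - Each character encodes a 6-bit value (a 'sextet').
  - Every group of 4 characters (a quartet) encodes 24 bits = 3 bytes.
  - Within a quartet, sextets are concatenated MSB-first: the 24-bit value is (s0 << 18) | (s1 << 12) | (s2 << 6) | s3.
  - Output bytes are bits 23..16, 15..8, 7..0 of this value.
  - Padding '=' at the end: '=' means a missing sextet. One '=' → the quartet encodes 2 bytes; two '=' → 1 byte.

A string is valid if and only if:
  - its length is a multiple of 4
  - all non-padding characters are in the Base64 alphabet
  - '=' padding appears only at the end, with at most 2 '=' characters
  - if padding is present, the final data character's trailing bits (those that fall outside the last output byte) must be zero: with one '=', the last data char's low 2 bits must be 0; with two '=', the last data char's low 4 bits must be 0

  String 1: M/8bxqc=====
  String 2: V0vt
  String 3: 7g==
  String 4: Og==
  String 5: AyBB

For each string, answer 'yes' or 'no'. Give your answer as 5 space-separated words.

Answer: no yes yes yes yes

Derivation:
String 1: 'M/8bxqc=====' → invalid (5 pad chars (max 2))
String 2: 'V0vt' → valid
String 3: '7g==' → valid
String 4: 'Og==' → valid
String 5: 'AyBB' → valid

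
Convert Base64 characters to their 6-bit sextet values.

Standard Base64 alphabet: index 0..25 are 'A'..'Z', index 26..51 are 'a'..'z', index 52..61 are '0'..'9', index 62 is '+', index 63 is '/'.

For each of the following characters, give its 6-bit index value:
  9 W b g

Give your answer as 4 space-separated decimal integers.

'9': 0..9 range, 52 + ord('9') − ord('0') = 61
'W': A..Z range, ord('W') − ord('A') = 22
'b': a..z range, 26 + ord('b') − ord('a') = 27
'g': a..z range, 26 + ord('g') − ord('a') = 32

Answer: 61 22 27 32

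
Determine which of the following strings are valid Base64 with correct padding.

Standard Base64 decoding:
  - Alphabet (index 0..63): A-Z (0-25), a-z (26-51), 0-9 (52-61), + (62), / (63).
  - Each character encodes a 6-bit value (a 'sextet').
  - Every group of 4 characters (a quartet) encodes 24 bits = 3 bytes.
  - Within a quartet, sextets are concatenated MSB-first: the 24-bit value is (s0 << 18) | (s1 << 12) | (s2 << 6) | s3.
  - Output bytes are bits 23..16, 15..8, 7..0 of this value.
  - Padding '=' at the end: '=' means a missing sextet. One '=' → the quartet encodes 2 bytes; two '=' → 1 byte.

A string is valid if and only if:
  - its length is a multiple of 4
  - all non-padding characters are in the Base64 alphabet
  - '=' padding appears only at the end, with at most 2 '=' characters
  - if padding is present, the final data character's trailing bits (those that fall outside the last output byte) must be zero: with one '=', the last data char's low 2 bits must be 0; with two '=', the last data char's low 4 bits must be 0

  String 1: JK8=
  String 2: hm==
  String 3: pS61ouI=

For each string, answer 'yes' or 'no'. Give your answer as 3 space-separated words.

Answer: yes no yes

Derivation:
String 1: 'JK8=' → valid
String 2: 'hm==' → invalid (bad trailing bits)
String 3: 'pS61ouI=' → valid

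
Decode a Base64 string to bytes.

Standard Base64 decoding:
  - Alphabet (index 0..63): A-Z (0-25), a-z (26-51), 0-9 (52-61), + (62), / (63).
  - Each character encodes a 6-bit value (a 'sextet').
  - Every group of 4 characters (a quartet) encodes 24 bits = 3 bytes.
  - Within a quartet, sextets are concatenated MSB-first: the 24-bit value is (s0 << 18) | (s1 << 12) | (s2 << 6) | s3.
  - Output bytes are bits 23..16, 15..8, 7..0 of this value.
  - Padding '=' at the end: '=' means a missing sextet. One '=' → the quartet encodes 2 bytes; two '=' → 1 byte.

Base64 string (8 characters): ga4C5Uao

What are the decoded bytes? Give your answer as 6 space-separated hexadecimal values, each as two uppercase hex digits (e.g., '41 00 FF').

Answer: 81 AE 02 E5 46 A8

Derivation:
After char 0 ('g'=32): chars_in_quartet=1 acc=0x20 bytes_emitted=0
After char 1 ('a'=26): chars_in_quartet=2 acc=0x81A bytes_emitted=0
After char 2 ('4'=56): chars_in_quartet=3 acc=0x206B8 bytes_emitted=0
After char 3 ('C'=2): chars_in_quartet=4 acc=0x81AE02 -> emit 81 AE 02, reset; bytes_emitted=3
After char 4 ('5'=57): chars_in_quartet=1 acc=0x39 bytes_emitted=3
After char 5 ('U'=20): chars_in_quartet=2 acc=0xE54 bytes_emitted=3
After char 6 ('a'=26): chars_in_quartet=3 acc=0x3951A bytes_emitted=3
After char 7 ('o'=40): chars_in_quartet=4 acc=0xE546A8 -> emit E5 46 A8, reset; bytes_emitted=6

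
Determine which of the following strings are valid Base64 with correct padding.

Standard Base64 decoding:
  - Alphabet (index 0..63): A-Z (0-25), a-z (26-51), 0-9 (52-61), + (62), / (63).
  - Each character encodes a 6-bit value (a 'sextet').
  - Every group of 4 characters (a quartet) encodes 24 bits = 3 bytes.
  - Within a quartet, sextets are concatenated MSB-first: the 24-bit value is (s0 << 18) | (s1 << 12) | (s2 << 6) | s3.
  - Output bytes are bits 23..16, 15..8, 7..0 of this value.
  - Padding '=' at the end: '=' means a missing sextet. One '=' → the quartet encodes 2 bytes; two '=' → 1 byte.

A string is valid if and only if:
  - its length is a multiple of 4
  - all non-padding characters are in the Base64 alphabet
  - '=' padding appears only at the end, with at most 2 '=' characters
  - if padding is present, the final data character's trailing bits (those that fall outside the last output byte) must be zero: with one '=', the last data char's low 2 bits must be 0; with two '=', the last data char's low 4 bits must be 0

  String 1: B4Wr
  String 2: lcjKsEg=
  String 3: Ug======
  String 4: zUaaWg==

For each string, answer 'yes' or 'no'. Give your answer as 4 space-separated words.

Answer: yes yes no yes

Derivation:
String 1: 'B4Wr' → valid
String 2: 'lcjKsEg=' → valid
String 3: 'Ug======' → invalid (6 pad chars (max 2))
String 4: 'zUaaWg==' → valid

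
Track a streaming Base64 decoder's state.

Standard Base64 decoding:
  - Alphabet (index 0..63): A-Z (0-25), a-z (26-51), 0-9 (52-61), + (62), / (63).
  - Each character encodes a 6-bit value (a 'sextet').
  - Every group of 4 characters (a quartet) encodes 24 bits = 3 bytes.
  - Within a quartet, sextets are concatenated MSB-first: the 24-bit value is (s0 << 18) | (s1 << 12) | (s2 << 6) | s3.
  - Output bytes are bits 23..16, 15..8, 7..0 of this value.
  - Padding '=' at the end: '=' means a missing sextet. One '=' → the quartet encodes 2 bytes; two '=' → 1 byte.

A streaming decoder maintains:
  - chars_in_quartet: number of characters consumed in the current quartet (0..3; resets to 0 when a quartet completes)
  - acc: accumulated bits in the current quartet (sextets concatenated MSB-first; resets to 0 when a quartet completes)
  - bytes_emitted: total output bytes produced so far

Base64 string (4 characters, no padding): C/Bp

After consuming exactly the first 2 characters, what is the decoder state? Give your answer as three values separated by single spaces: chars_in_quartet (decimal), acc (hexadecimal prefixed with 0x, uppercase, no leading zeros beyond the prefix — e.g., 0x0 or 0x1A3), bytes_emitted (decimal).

After char 0 ('C'=2): chars_in_quartet=1 acc=0x2 bytes_emitted=0
After char 1 ('/'=63): chars_in_quartet=2 acc=0xBF bytes_emitted=0

Answer: 2 0xBF 0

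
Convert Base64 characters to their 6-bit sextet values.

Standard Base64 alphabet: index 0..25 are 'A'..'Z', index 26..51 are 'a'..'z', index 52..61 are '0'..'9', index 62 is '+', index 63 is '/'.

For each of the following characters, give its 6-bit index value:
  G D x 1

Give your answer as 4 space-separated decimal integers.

Answer: 6 3 49 53

Derivation:
'G': A..Z range, ord('G') − ord('A') = 6
'D': A..Z range, ord('D') − ord('A') = 3
'x': a..z range, 26 + ord('x') − ord('a') = 49
'1': 0..9 range, 52 + ord('1') − ord('0') = 53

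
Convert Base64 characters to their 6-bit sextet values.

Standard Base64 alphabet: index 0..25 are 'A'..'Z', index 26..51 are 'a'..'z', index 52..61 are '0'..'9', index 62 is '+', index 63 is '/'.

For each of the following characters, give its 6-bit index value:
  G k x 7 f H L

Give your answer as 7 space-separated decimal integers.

Answer: 6 36 49 59 31 7 11

Derivation:
'G': A..Z range, ord('G') − ord('A') = 6
'k': a..z range, 26 + ord('k') − ord('a') = 36
'x': a..z range, 26 + ord('x') − ord('a') = 49
'7': 0..9 range, 52 + ord('7') − ord('0') = 59
'f': a..z range, 26 + ord('f') − ord('a') = 31
'H': A..Z range, ord('H') − ord('A') = 7
'L': A..Z range, ord('L') − ord('A') = 11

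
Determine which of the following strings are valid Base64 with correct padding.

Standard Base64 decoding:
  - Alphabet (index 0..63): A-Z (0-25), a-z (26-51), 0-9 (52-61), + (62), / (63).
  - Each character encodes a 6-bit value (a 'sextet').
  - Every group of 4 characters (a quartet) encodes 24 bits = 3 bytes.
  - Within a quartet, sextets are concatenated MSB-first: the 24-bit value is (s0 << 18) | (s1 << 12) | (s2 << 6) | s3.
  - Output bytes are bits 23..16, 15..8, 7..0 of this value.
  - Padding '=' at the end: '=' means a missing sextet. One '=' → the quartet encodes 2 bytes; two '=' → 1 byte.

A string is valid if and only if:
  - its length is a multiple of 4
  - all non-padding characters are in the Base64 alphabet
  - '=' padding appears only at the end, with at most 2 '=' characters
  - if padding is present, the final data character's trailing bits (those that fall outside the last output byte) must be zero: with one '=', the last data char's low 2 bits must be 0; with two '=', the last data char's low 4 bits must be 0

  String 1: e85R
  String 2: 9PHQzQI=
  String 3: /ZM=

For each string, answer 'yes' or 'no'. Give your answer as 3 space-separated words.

Answer: yes yes yes

Derivation:
String 1: 'e85R' → valid
String 2: '9PHQzQI=' → valid
String 3: '/ZM=' → valid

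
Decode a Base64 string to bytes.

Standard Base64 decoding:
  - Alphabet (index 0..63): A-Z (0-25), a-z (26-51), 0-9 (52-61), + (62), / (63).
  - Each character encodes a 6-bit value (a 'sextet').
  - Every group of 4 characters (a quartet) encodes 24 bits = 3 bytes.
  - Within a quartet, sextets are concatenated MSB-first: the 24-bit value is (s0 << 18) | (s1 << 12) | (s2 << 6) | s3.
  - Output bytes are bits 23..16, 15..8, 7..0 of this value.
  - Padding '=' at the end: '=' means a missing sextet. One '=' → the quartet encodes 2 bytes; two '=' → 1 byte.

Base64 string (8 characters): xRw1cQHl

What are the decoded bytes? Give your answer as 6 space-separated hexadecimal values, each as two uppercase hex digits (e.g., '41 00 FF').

After char 0 ('x'=49): chars_in_quartet=1 acc=0x31 bytes_emitted=0
After char 1 ('R'=17): chars_in_quartet=2 acc=0xC51 bytes_emitted=0
After char 2 ('w'=48): chars_in_quartet=3 acc=0x31470 bytes_emitted=0
After char 3 ('1'=53): chars_in_quartet=4 acc=0xC51C35 -> emit C5 1C 35, reset; bytes_emitted=3
After char 4 ('c'=28): chars_in_quartet=1 acc=0x1C bytes_emitted=3
After char 5 ('Q'=16): chars_in_quartet=2 acc=0x710 bytes_emitted=3
After char 6 ('H'=7): chars_in_quartet=3 acc=0x1C407 bytes_emitted=3
After char 7 ('l'=37): chars_in_quartet=4 acc=0x7101E5 -> emit 71 01 E5, reset; bytes_emitted=6

Answer: C5 1C 35 71 01 E5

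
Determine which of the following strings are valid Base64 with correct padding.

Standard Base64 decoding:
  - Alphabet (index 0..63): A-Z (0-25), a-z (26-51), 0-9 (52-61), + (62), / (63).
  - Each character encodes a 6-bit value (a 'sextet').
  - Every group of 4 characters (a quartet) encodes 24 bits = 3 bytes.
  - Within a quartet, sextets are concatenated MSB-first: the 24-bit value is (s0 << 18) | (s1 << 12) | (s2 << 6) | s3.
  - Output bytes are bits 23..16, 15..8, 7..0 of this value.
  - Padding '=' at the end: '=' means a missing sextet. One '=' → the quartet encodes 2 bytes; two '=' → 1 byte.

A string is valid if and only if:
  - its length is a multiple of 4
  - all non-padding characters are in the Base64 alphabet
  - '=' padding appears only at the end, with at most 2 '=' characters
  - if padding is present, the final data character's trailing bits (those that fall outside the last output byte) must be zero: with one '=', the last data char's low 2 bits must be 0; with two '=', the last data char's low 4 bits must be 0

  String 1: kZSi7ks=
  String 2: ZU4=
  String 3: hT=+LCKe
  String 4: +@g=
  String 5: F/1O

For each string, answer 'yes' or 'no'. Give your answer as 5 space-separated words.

Answer: yes yes no no yes

Derivation:
String 1: 'kZSi7ks=' → valid
String 2: 'ZU4=' → valid
String 3: 'hT=+LCKe' → invalid (bad char(s): ['=']; '=' in middle)
String 4: '+@g=' → invalid (bad char(s): ['@'])
String 5: 'F/1O' → valid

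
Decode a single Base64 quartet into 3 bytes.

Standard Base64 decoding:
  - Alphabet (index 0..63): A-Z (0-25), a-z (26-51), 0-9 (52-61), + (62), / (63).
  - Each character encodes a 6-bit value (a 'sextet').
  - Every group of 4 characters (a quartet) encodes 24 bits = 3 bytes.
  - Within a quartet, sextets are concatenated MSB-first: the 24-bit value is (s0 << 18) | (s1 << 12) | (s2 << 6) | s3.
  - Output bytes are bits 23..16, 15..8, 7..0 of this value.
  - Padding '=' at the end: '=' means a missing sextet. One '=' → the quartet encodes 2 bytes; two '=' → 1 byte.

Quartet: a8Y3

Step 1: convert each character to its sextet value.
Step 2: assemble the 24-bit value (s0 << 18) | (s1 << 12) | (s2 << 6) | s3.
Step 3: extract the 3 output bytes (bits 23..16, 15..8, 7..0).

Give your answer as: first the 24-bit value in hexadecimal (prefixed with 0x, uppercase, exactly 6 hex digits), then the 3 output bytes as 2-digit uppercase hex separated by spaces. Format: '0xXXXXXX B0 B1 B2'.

Sextets: a=26, 8=60, Y=24, 3=55
24-bit: (26<<18) | (60<<12) | (24<<6) | 55
      = 0x680000 | 0x03C000 | 0x000600 | 0x000037
      = 0x6BC637
Bytes: (v>>16)&0xFF=6B, (v>>8)&0xFF=C6, v&0xFF=37

Answer: 0x6BC637 6B C6 37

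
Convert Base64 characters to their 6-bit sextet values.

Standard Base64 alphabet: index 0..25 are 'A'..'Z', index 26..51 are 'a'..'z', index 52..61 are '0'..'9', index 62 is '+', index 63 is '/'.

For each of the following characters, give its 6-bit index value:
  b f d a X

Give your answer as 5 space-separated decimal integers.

Answer: 27 31 29 26 23

Derivation:
'b': a..z range, 26 + ord('b') − ord('a') = 27
'f': a..z range, 26 + ord('f') − ord('a') = 31
'd': a..z range, 26 + ord('d') − ord('a') = 29
'a': a..z range, 26 + ord('a') − ord('a') = 26
'X': A..Z range, ord('X') − ord('A') = 23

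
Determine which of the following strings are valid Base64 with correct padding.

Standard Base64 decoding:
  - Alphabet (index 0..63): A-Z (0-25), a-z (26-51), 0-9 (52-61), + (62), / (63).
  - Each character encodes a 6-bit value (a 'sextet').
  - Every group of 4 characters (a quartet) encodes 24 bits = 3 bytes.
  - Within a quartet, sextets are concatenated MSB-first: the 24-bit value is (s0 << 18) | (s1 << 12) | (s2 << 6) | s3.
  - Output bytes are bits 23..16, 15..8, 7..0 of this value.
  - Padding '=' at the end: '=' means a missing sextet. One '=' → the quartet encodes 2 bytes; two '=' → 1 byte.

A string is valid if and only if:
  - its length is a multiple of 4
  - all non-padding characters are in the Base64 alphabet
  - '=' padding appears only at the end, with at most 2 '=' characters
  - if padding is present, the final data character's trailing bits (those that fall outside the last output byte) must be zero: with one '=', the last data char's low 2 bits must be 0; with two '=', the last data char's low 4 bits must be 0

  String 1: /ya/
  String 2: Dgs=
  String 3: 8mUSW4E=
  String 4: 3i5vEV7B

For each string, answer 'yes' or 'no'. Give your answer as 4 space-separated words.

Answer: yes yes yes yes

Derivation:
String 1: '/ya/' → valid
String 2: 'Dgs=' → valid
String 3: '8mUSW4E=' → valid
String 4: '3i5vEV7B' → valid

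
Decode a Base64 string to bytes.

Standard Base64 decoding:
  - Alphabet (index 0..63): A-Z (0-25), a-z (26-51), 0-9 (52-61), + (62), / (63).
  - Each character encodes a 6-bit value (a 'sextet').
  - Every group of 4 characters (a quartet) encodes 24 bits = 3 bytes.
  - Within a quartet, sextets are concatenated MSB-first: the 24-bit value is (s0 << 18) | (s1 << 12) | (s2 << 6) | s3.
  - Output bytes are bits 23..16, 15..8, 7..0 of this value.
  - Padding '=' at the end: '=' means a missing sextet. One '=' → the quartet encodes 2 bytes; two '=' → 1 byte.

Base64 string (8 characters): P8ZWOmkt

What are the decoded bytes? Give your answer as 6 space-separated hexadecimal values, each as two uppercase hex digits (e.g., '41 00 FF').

Answer: 3F C6 56 3A 69 2D

Derivation:
After char 0 ('P'=15): chars_in_quartet=1 acc=0xF bytes_emitted=0
After char 1 ('8'=60): chars_in_quartet=2 acc=0x3FC bytes_emitted=0
After char 2 ('Z'=25): chars_in_quartet=3 acc=0xFF19 bytes_emitted=0
After char 3 ('W'=22): chars_in_quartet=4 acc=0x3FC656 -> emit 3F C6 56, reset; bytes_emitted=3
After char 4 ('O'=14): chars_in_quartet=1 acc=0xE bytes_emitted=3
After char 5 ('m'=38): chars_in_quartet=2 acc=0x3A6 bytes_emitted=3
After char 6 ('k'=36): chars_in_quartet=3 acc=0xE9A4 bytes_emitted=3
After char 7 ('t'=45): chars_in_quartet=4 acc=0x3A692D -> emit 3A 69 2D, reset; bytes_emitted=6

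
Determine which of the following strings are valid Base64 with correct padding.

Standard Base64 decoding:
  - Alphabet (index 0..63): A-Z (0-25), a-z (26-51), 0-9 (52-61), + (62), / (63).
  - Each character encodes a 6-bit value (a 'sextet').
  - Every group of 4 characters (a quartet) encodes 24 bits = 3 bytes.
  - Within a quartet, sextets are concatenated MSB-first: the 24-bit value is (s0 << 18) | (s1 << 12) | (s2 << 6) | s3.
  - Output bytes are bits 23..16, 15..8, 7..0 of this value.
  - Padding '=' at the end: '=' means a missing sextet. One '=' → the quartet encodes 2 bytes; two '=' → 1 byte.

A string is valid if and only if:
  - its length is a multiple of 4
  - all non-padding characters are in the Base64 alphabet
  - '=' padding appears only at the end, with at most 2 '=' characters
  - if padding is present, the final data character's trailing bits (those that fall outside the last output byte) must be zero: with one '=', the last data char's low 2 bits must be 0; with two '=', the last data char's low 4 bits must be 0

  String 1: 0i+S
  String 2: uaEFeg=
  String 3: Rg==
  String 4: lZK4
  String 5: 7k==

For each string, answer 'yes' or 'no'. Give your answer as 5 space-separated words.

String 1: '0i+S' → valid
String 2: 'uaEFeg=' → invalid (len=7 not mult of 4)
String 3: 'Rg==' → valid
String 4: 'lZK4' → valid
String 5: '7k==' → invalid (bad trailing bits)

Answer: yes no yes yes no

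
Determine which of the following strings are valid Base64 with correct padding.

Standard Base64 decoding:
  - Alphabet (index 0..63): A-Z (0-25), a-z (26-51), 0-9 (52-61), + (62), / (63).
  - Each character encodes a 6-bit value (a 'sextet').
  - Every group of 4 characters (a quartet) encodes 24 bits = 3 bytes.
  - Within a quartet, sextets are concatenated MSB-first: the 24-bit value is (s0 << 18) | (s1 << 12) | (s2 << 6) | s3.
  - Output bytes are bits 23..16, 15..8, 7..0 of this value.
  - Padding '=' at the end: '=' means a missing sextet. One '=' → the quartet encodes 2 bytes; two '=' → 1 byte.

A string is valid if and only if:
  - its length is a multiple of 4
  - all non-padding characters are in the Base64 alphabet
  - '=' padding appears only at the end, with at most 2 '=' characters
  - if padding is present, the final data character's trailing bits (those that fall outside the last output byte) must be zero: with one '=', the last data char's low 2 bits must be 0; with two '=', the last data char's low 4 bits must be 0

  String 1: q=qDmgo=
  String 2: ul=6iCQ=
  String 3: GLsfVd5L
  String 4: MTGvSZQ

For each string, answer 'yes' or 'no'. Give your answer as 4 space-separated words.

String 1: 'q=qDmgo=' → invalid (bad char(s): ['=']; '=' in middle)
String 2: 'ul=6iCQ=' → invalid (bad char(s): ['=']; '=' in middle)
String 3: 'GLsfVd5L' → valid
String 4: 'MTGvSZQ' → invalid (len=7 not mult of 4)

Answer: no no yes no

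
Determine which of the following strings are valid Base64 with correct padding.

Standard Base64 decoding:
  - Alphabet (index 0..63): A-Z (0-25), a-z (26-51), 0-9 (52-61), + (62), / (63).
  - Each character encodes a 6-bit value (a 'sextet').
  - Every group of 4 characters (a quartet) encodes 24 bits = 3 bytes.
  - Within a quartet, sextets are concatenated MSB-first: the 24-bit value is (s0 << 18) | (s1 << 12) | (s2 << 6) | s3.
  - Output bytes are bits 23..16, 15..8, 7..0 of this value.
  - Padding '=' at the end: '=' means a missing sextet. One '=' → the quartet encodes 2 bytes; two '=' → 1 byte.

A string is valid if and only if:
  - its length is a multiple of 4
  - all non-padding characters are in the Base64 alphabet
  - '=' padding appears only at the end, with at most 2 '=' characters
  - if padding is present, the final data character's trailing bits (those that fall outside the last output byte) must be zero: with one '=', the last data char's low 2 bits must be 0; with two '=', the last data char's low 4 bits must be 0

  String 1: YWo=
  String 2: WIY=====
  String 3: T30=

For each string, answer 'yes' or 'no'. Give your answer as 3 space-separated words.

Answer: yes no yes

Derivation:
String 1: 'YWo=' → valid
String 2: 'WIY=====' → invalid (5 pad chars (max 2))
String 3: 'T30=' → valid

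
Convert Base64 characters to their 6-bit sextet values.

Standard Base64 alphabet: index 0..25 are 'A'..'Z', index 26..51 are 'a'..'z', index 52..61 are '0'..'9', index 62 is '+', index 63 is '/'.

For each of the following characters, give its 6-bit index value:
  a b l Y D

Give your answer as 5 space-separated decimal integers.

Answer: 26 27 37 24 3

Derivation:
'a': a..z range, 26 + ord('a') − ord('a') = 26
'b': a..z range, 26 + ord('b') − ord('a') = 27
'l': a..z range, 26 + ord('l') − ord('a') = 37
'Y': A..Z range, ord('Y') − ord('A') = 24
'D': A..Z range, ord('D') − ord('A') = 3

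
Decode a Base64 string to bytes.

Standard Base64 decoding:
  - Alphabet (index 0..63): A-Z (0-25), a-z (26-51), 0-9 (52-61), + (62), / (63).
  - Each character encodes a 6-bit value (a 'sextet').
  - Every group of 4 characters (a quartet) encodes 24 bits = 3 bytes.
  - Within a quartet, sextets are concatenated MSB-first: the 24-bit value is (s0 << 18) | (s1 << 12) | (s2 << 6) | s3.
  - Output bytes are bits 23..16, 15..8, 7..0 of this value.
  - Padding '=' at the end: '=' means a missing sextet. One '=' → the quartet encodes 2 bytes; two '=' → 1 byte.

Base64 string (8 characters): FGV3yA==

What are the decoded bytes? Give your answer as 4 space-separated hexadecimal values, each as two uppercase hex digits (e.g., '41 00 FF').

After char 0 ('F'=5): chars_in_quartet=1 acc=0x5 bytes_emitted=0
After char 1 ('G'=6): chars_in_quartet=2 acc=0x146 bytes_emitted=0
After char 2 ('V'=21): chars_in_quartet=3 acc=0x5195 bytes_emitted=0
After char 3 ('3'=55): chars_in_quartet=4 acc=0x146577 -> emit 14 65 77, reset; bytes_emitted=3
After char 4 ('y'=50): chars_in_quartet=1 acc=0x32 bytes_emitted=3
After char 5 ('A'=0): chars_in_quartet=2 acc=0xC80 bytes_emitted=3
Padding '==': partial quartet acc=0xC80 -> emit C8; bytes_emitted=4

Answer: 14 65 77 C8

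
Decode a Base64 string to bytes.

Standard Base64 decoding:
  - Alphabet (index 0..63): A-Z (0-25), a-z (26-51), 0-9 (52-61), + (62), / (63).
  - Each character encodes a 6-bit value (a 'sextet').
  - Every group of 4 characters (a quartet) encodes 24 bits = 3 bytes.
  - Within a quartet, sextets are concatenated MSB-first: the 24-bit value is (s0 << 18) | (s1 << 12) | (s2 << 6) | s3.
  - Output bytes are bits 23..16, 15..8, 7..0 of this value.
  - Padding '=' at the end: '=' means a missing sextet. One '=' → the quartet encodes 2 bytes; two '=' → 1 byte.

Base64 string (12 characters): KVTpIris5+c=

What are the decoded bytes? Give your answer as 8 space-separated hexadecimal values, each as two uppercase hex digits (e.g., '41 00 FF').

Answer: 29 54 E9 22 B8 AC E7 E7

Derivation:
After char 0 ('K'=10): chars_in_quartet=1 acc=0xA bytes_emitted=0
After char 1 ('V'=21): chars_in_quartet=2 acc=0x295 bytes_emitted=0
After char 2 ('T'=19): chars_in_quartet=3 acc=0xA553 bytes_emitted=0
After char 3 ('p'=41): chars_in_quartet=4 acc=0x2954E9 -> emit 29 54 E9, reset; bytes_emitted=3
After char 4 ('I'=8): chars_in_quartet=1 acc=0x8 bytes_emitted=3
After char 5 ('r'=43): chars_in_quartet=2 acc=0x22B bytes_emitted=3
After char 6 ('i'=34): chars_in_quartet=3 acc=0x8AE2 bytes_emitted=3
After char 7 ('s'=44): chars_in_quartet=4 acc=0x22B8AC -> emit 22 B8 AC, reset; bytes_emitted=6
After char 8 ('5'=57): chars_in_quartet=1 acc=0x39 bytes_emitted=6
After char 9 ('+'=62): chars_in_quartet=2 acc=0xE7E bytes_emitted=6
After char 10 ('c'=28): chars_in_quartet=3 acc=0x39F9C bytes_emitted=6
Padding '=': partial quartet acc=0x39F9C -> emit E7 E7; bytes_emitted=8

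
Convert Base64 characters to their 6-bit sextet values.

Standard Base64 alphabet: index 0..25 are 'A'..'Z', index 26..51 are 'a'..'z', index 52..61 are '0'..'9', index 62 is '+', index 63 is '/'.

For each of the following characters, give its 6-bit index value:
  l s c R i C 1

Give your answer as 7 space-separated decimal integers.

Answer: 37 44 28 17 34 2 53

Derivation:
'l': a..z range, 26 + ord('l') − ord('a') = 37
's': a..z range, 26 + ord('s') − ord('a') = 44
'c': a..z range, 26 + ord('c') − ord('a') = 28
'R': A..Z range, ord('R') − ord('A') = 17
'i': a..z range, 26 + ord('i') − ord('a') = 34
'C': A..Z range, ord('C') − ord('A') = 2
'1': 0..9 range, 52 + ord('1') − ord('0') = 53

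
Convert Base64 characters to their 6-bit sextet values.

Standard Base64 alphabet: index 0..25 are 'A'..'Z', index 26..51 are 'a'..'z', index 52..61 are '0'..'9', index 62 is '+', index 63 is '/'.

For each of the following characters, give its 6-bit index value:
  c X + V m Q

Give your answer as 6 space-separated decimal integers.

'c': a..z range, 26 + ord('c') − ord('a') = 28
'X': A..Z range, ord('X') − ord('A') = 23
'+': index 62
'V': A..Z range, ord('V') − ord('A') = 21
'm': a..z range, 26 + ord('m') − ord('a') = 38
'Q': A..Z range, ord('Q') − ord('A') = 16

Answer: 28 23 62 21 38 16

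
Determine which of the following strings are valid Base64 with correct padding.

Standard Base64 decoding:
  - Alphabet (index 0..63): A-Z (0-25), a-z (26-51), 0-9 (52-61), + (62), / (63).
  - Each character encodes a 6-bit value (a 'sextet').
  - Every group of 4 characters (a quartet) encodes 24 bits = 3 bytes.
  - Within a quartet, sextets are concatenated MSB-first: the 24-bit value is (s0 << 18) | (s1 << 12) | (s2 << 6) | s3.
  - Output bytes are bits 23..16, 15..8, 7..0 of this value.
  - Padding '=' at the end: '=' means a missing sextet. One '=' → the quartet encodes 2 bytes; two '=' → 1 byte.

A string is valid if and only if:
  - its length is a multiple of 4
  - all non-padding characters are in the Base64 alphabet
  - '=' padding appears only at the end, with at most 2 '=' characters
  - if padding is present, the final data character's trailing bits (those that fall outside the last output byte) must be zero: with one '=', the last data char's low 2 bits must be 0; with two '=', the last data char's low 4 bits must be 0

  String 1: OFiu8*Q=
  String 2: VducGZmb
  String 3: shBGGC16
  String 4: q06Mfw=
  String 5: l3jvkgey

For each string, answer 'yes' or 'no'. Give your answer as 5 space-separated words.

String 1: 'OFiu8*Q=' → invalid (bad char(s): ['*'])
String 2: 'VducGZmb' → valid
String 3: 'shBGGC16' → valid
String 4: 'q06Mfw=' → invalid (len=7 not mult of 4)
String 5: 'l3jvkgey' → valid

Answer: no yes yes no yes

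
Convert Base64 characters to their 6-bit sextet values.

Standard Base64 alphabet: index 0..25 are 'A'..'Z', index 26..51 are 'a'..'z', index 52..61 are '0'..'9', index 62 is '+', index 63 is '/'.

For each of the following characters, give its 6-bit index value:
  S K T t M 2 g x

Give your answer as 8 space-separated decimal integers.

Answer: 18 10 19 45 12 54 32 49

Derivation:
'S': A..Z range, ord('S') − ord('A') = 18
'K': A..Z range, ord('K') − ord('A') = 10
'T': A..Z range, ord('T') − ord('A') = 19
't': a..z range, 26 + ord('t') − ord('a') = 45
'M': A..Z range, ord('M') − ord('A') = 12
'2': 0..9 range, 52 + ord('2') − ord('0') = 54
'g': a..z range, 26 + ord('g') − ord('a') = 32
'x': a..z range, 26 + ord('x') − ord('a') = 49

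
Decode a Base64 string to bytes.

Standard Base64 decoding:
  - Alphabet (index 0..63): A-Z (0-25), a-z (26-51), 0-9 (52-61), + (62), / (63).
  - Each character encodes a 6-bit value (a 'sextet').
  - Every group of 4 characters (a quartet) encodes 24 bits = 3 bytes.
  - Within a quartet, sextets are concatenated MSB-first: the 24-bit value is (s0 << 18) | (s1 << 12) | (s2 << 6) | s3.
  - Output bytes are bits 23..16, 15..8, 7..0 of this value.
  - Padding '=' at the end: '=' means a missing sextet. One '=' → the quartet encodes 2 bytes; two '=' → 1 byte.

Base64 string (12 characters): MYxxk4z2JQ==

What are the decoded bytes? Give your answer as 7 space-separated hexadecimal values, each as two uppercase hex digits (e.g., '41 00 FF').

Answer: 31 8C 71 93 8C F6 25

Derivation:
After char 0 ('M'=12): chars_in_quartet=1 acc=0xC bytes_emitted=0
After char 1 ('Y'=24): chars_in_quartet=2 acc=0x318 bytes_emitted=0
After char 2 ('x'=49): chars_in_quartet=3 acc=0xC631 bytes_emitted=0
After char 3 ('x'=49): chars_in_quartet=4 acc=0x318C71 -> emit 31 8C 71, reset; bytes_emitted=3
After char 4 ('k'=36): chars_in_quartet=1 acc=0x24 bytes_emitted=3
After char 5 ('4'=56): chars_in_quartet=2 acc=0x938 bytes_emitted=3
After char 6 ('z'=51): chars_in_quartet=3 acc=0x24E33 bytes_emitted=3
After char 7 ('2'=54): chars_in_quartet=4 acc=0x938CF6 -> emit 93 8C F6, reset; bytes_emitted=6
After char 8 ('J'=9): chars_in_quartet=1 acc=0x9 bytes_emitted=6
After char 9 ('Q'=16): chars_in_quartet=2 acc=0x250 bytes_emitted=6
Padding '==': partial quartet acc=0x250 -> emit 25; bytes_emitted=7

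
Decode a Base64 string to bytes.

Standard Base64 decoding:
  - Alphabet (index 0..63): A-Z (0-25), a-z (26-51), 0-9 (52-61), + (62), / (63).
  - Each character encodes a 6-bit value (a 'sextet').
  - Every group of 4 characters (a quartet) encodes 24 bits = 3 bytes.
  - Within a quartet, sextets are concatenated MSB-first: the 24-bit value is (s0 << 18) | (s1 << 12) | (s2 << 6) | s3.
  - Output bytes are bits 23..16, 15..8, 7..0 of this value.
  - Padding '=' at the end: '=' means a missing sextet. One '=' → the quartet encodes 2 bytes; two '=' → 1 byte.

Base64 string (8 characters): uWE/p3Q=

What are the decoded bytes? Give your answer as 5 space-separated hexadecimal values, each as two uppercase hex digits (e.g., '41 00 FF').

After char 0 ('u'=46): chars_in_quartet=1 acc=0x2E bytes_emitted=0
After char 1 ('W'=22): chars_in_quartet=2 acc=0xB96 bytes_emitted=0
After char 2 ('E'=4): chars_in_quartet=3 acc=0x2E584 bytes_emitted=0
After char 3 ('/'=63): chars_in_quartet=4 acc=0xB9613F -> emit B9 61 3F, reset; bytes_emitted=3
After char 4 ('p'=41): chars_in_quartet=1 acc=0x29 bytes_emitted=3
After char 5 ('3'=55): chars_in_quartet=2 acc=0xA77 bytes_emitted=3
After char 6 ('Q'=16): chars_in_quartet=3 acc=0x29DD0 bytes_emitted=3
Padding '=': partial quartet acc=0x29DD0 -> emit A7 74; bytes_emitted=5

Answer: B9 61 3F A7 74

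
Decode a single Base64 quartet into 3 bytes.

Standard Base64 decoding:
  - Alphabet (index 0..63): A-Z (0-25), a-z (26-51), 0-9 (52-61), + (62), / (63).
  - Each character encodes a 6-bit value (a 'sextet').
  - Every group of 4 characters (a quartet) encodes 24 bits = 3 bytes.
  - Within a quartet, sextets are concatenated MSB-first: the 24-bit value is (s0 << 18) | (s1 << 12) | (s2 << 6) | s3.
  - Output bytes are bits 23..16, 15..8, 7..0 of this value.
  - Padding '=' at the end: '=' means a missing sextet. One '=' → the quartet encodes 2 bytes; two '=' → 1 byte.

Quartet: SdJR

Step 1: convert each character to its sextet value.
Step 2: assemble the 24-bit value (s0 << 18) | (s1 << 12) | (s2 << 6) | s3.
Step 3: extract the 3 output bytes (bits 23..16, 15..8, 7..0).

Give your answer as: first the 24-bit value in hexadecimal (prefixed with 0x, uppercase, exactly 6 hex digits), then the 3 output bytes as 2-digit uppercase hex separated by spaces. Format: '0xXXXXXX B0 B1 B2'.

Sextets: S=18, d=29, J=9, R=17
24-bit: (18<<18) | (29<<12) | (9<<6) | 17
      = 0x480000 | 0x01D000 | 0x000240 | 0x000011
      = 0x49D251
Bytes: (v>>16)&0xFF=49, (v>>8)&0xFF=D2, v&0xFF=51

Answer: 0x49D251 49 D2 51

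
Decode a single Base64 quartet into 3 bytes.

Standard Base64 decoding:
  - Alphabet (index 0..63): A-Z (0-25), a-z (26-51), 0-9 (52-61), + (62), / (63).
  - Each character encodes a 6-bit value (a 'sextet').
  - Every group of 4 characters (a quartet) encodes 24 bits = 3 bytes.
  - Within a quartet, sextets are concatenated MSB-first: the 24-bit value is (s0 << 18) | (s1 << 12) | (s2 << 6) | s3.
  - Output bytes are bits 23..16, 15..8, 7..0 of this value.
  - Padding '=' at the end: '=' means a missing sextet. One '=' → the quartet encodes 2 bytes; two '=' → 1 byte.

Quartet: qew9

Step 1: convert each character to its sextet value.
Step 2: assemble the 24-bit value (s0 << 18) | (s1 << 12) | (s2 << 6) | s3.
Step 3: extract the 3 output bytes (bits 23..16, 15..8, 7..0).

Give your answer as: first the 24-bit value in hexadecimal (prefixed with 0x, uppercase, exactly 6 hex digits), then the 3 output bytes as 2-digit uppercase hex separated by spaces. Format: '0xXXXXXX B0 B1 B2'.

Answer: 0xA9EC3D A9 EC 3D

Derivation:
Sextets: q=42, e=30, w=48, 9=61
24-bit: (42<<18) | (30<<12) | (48<<6) | 61
      = 0xA80000 | 0x01E000 | 0x000C00 | 0x00003D
      = 0xA9EC3D
Bytes: (v>>16)&0xFF=A9, (v>>8)&0xFF=EC, v&0xFF=3D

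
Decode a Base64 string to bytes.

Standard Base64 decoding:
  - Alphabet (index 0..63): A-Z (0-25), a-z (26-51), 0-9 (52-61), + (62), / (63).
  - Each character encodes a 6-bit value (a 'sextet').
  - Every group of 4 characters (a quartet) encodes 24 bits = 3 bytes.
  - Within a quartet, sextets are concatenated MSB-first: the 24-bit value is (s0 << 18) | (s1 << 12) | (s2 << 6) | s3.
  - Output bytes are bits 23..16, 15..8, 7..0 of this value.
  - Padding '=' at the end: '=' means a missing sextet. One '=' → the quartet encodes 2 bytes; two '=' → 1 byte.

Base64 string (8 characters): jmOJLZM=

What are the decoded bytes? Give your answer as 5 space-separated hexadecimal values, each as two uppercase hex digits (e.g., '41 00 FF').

Answer: 8E 63 89 2D 93

Derivation:
After char 0 ('j'=35): chars_in_quartet=1 acc=0x23 bytes_emitted=0
After char 1 ('m'=38): chars_in_quartet=2 acc=0x8E6 bytes_emitted=0
After char 2 ('O'=14): chars_in_quartet=3 acc=0x2398E bytes_emitted=0
After char 3 ('J'=9): chars_in_quartet=4 acc=0x8E6389 -> emit 8E 63 89, reset; bytes_emitted=3
After char 4 ('L'=11): chars_in_quartet=1 acc=0xB bytes_emitted=3
After char 5 ('Z'=25): chars_in_quartet=2 acc=0x2D9 bytes_emitted=3
After char 6 ('M'=12): chars_in_quartet=3 acc=0xB64C bytes_emitted=3
Padding '=': partial quartet acc=0xB64C -> emit 2D 93; bytes_emitted=5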